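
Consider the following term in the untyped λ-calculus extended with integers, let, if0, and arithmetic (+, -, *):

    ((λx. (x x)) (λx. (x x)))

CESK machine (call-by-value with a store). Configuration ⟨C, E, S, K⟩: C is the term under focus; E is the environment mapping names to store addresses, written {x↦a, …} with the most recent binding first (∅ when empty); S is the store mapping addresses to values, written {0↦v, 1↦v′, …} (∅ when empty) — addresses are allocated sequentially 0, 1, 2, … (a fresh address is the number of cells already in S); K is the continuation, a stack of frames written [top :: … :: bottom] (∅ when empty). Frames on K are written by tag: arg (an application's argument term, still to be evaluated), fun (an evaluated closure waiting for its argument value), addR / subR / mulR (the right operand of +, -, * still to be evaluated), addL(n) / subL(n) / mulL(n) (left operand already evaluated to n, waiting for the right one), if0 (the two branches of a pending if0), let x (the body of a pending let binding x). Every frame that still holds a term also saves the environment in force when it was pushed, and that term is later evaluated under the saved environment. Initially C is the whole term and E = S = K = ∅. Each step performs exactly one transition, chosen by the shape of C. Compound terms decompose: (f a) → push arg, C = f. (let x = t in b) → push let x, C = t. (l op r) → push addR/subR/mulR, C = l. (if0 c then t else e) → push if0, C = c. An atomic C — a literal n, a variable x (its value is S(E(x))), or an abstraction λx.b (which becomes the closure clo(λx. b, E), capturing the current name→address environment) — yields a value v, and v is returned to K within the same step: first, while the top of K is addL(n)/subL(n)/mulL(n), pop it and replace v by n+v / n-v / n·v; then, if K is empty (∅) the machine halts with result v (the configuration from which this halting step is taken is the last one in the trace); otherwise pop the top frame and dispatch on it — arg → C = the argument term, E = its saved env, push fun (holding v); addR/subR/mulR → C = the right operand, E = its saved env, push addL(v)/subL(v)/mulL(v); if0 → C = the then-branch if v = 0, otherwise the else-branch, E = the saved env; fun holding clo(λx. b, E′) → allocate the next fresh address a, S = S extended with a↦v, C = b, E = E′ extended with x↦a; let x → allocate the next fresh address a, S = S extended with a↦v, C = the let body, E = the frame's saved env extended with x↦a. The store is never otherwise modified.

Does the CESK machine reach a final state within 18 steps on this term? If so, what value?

Answer: DIVERGES (no final state within 18 steps)

Derivation:
t=0: ⟨C=((λx. (x x)) (λx. (x x))); E=∅; S=∅; K=∅⟩
t=1: ⟨C=(λx. (x x)); E=∅; S=∅; K=[arg]⟩
t=2: ⟨C=(λx. (x x)); E=∅; S=∅; K=[fun]⟩
t=3: ⟨C=(x x); E={x↦0}; S={0↦clo(λx. (x x), ∅)}; K=∅⟩
t=4: ⟨C=x; E={x↦0}; S={0↦clo(λx. (x x), ∅)}; K=[arg]⟩
t=5: ⟨C=x; E={x↦0}; S={0↦clo(λx. (x x), ∅)}; K=[fun]⟩
t=6: ⟨C=(x x); E={x↦1}; S={0↦clo(λx. (x x), ∅), 1↦clo(λx. (x x), ∅)}; K=∅⟩
t=7: ⟨C=x; E={x↦1}; S={0↦clo(λx. (x x), ∅), 1↦clo(λx. (x x), ∅)}; K=[arg]⟩
t=8: ⟨C=x; E={x↦1}; S={0↦clo(λx. (x x), ∅), 1↦clo(λx. (x x), ∅)}; K=[fun]⟩
t=9: ⟨C=(x x); E={x↦2}; S={0↦clo(λx. (x x), ∅), 1↦clo(λx. (x x), ∅), 2↦clo(λx. (x x), ∅)}; K=∅⟩
t=10: ⟨C=x; E={x↦2}; S={0↦clo(λx. (x x), ∅), 1↦clo(λx. (x x), ∅), 2↦clo(λx. (x x), ∅)}; K=[arg]⟩
t=11: ⟨C=x; E={x↦2}; S={0↦clo(λx. (x x), ∅), 1↦clo(λx. (x x), ∅), 2↦clo(λx. (x x), ∅)}; K=[fun]⟩
t=12: ⟨C=(x x); E={x↦3}; S={0↦clo(λx. (x x), ∅), 1↦clo(λx. (x x), ∅), 2↦clo(λx. (x x), ∅), 3↦clo(λx. (x x), ∅)}; K=∅⟩
t=13: ⟨C=x; E={x↦3}; S={0↦clo(λx. (x x), ∅), 1↦clo(λx. (x x), ∅), 2↦clo(λx. (x x), ∅), 3↦clo(λx. (x x), ∅)}; K=[arg]⟩
t=14: ⟨C=x; E={x↦3}; S={0↦clo(λx. (x x), ∅), 1↦clo(λx. (x x), ∅), 2↦clo(λx. (x x), ∅), 3↦clo(λx. (x x), ∅)}; K=[fun]⟩
t=15: ⟨C=(x x); E={x↦4}; S={0↦clo(λx. (x x), ∅), 1↦clo(λx. (x x), ∅), 2↦clo(λx. (x x), ∅), 3↦clo(λx. (x x), ∅), 4↦clo(λx. (x x), ∅)}; K=∅⟩
t=16: ⟨C=x; E={x↦4}; S={0↦clo(λx. (x x), ∅), 1↦clo(λx. (x x), ∅), 2↦clo(λx. (x x), ∅), 3↦clo(λx. (x x), ∅), 4↦clo(λx. (x x), ∅)}; K=[arg]⟩
t=17: ⟨C=x; E={x↦4}; S={0↦clo(λx. (x x), ∅), 1↦clo(λx. (x x), ∅), 2↦clo(λx. (x x), ∅), 3↦clo(λx. (x x), ∅), 4↦clo(λx. (x x), ∅)}; K=[fun]⟩
t=18: ⟨C=(x x); E={x↦5}; S={0↦clo(λx. (x x), ∅), 1↦clo(λx. (x x), ∅), 2↦clo(λx. (x x), ∅), 3↦clo(λx. (x x), ∅), 4↦clo(λx. (x x), ∅), 5↦clo(λx. (x x), ∅)}; K=∅⟩
→ 18 transitions taken and the configuration is still not final: no result within 18 steps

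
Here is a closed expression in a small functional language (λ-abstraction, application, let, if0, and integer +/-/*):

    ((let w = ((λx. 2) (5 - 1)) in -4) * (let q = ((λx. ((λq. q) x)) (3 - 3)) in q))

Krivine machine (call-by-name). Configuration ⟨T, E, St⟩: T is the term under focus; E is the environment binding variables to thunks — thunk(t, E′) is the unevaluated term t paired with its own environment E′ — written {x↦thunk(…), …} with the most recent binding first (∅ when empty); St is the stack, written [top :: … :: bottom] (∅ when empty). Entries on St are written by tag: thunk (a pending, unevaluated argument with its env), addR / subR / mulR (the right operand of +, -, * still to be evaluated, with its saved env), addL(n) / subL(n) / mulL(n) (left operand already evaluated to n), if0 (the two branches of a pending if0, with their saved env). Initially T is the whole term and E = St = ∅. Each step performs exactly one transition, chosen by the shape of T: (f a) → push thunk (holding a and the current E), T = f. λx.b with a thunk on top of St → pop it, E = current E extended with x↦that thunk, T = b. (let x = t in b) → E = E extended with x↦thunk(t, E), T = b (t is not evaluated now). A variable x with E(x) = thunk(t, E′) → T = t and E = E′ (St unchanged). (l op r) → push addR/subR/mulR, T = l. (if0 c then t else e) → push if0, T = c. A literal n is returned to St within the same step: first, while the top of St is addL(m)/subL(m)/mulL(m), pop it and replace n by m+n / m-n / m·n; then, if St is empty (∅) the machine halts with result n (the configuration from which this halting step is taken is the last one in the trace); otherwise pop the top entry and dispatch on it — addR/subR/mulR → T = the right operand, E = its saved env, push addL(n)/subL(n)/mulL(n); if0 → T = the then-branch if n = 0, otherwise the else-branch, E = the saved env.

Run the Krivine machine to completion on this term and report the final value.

0. [T=((let w = ((λx. 2) (5 - 1)) in -4) * (let q = ((λx. ((λq. q) x)) (3 - 3)) in q)) | E=∅ | St=∅]
1. [T=(let w = ((λx. 2) (5 - 1)) in -4) | E=∅ | St=[mulR]]
2. [T=-4 | E={w↦thunk(((λx. 2) (5 - 1)), ∅)} | St=[mulR]]
3. [T=(let q = ((λx. ((λq. q) x)) (3 - 3)) in q) | E=∅ | St=[mulL(-4)]]
4. [T=q | E={q↦thunk(((λx. ((λq. q) x)) (3 - 3)), ∅)} | St=[mulL(-4)]]
5. [T=((λx. ((λq. q) x)) (3 - 3)) | E=∅ | St=[mulL(-4)]]
6. [T=(λx. ((λq. q) x)) | E=∅ | St=[thunk :: mulL(-4)]]
7. [T=((λq. q) x) | E={x↦thunk((3 - 3), ∅)} | St=[mulL(-4)]]
8. [T=(λq. q) | E={x↦thunk((3 - 3), ∅)} | St=[thunk :: mulL(-4)]]
9. [T=q | E={q↦thunk(x, {x↦thunk((3 - 3), ∅)}), x↦thunk((3 - 3), ∅)} | St=[mulL(-4)]]
10. [T=x | E={x↦thunk((3 - 3), ∅)} | St=[mulL(-4)]]
11. [T=(3 - 3) | E=∅ | St=[mulL(-4)]]
12. [T=3 | E=∅ | St=[subR :: mulL(-4)]]
13. [T=3 | E=∅ | St=[subL(3) :: mulL(-4)]]
→ final value 0

Answer: 0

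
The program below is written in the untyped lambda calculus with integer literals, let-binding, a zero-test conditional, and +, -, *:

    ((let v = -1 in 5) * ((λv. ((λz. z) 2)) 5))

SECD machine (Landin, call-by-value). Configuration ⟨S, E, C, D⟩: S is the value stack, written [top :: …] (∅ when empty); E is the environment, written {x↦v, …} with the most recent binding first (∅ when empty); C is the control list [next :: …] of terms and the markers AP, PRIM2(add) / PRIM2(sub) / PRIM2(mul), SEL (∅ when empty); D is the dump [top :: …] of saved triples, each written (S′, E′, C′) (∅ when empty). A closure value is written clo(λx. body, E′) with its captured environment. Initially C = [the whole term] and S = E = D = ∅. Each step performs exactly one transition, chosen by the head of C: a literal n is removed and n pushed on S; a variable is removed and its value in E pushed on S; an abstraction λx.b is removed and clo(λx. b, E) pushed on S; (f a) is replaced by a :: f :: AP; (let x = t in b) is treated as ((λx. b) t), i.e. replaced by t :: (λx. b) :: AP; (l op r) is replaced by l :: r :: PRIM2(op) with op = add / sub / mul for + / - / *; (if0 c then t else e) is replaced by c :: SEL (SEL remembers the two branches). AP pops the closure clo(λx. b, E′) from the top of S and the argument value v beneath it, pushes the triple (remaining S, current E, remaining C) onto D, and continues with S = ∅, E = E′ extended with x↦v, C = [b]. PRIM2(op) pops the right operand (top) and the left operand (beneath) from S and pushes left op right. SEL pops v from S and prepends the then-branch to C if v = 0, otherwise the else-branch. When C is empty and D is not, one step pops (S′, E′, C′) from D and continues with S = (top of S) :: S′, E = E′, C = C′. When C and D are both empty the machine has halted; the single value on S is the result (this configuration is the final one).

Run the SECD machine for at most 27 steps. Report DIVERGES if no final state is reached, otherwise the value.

[0] <S=∅, E=∅, C=[((let v = -1 in 5) * ((λv. ((λz. z) 2)) 5))], D=∅>
[1] <S=∅, E=∅, C=[(let v = -1 in 5) :: ((λv. ((λz. z) 2)) 5) :: PRIM2(mul)], D=∅>
[2] <S=∅, E=∅, C=[-1 :: (λv. 5) :: AP :: ((λv. ((λz. z) 2)) 5) :: PRIM2(mul)], D=∅>
[3] <S=[-1], E=∅, C=[(λv. 5) :: AP :: ((λv. ((λz. z) 2)) 5) :: PRIM2(mul)], D=∅>
[4] <S=[clo(λv. 5, ∅) :: -1], E=∅, C=[AP :: ((λv. ((λz. z) 2)) 5) :: PRIM2(mul)], D=∅>
[5] <S=∅, E={v↦-1}, C=[5], D=[(∅, ∅, [((λv. ((λz. z) 2)) 5) :: PRIM2(mul)])]>
[6] <S=[5], E={v↦-1}, C=∅, D=[(∅, ∅, [((λv. ((λz. z) 2)) 5) :: PRIM2(mul)])]>
[7] <S=[5], E=∅, C=[((λv. ((λz. z) 2)) 5) :: PRIM2(mul)], D=∅>
[8] <S=[5], E=∅, C=[5 :: (λv. ((λz. z) 2)) :: AP :: PRIM2(mul)], D=∅>
[9] <S=[5 :: 5], E=∅, C=[(λv. ((λz. z) 2)) :: AP :: PRIM2(mul)], D=∅>
[10] <S=[clo(λv. ((λz. z) 2), ∅) :: 5 :: 5], E=∅, C=[AP :: PRIM2(mul)], D=∅>
[11] <S=∅, E={v↦5}, C=[((λz. z) 2)], D=[([5], ∅, [PRIM2(mul)])]>
[12] <S=∅, E={v↦5}, C=[2 :: (λz. z) :: AP], D=[([5], ∅, [PRIM2(mul)])]>
[13] <S=[2], E={v↦5}, C=[(λz. z) :: AP], D=[([5], ∅, [PRIM2(mul)])]>
[14] <S=[clo(λz. z, {v↦5}) :: 2], E={v↦5}, C=[AP], D=[([5], ∅, [PRIM2(mul)])]>
[15] <S=∅, E={z↦2, v↦5}, C=[z], D=[(∅, {v↦5}, ∅) :: ([5], ∅, [PRIM2(mul)])]>
[16] <S=[2], E={z↦2, v↦5}, C=∅, D=[(∅, {v↦5}, ∅) :: ([5], ∅, [PRIM2(mul)])]>
[17] <S=[2], E={v↦5}, C=∅, D=[([5], ∅, [PRIM2(mul)])]>
[18] <S=[2 :: 5], E=∅, C=[PRIM2(mul)], D=∅>
[19] <S=[10], E=∅, C=∅, D=∅>
→ final value 10

Answer: 10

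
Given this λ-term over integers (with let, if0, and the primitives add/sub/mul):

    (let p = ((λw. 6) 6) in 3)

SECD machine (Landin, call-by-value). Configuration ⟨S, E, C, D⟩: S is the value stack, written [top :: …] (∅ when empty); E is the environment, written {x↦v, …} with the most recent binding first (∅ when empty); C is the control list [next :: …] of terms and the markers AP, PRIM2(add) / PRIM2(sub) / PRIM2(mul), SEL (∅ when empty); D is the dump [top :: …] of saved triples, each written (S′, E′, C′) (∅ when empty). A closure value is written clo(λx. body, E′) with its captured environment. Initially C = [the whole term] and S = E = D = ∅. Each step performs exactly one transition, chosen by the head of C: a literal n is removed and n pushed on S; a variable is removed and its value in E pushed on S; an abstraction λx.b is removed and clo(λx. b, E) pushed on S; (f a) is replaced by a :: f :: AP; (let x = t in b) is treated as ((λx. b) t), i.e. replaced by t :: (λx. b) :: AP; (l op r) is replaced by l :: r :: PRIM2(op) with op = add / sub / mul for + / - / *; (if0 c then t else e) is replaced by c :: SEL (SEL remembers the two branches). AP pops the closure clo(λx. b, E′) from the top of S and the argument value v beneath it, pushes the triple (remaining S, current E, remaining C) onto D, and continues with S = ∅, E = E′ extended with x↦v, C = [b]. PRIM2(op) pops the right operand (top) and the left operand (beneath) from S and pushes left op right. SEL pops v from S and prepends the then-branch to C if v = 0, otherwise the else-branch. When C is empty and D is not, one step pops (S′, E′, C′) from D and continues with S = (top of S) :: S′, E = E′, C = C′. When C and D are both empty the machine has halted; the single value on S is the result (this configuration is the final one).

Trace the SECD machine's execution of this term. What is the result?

Answer: 3

Machine steps:
step 0: ⟨S=∅; E=∅; C=[(let p = ((λw. 6) 6) in 3)]; D=∅⟩
step 1: ⟨S=∅; E=∅; C=[((λw. 6) 6) :: (λp. 3) :: AP]; D=∅⟩
step 2: ⟨S=∅; E=∅; C=[6 :: (λw. 6) :: AP :: (λp. 3) :: AP]; D=∅⟩
step 3: ⟨S=[6]; E=∅; C=[(λw. 6) :: AP :: (λp. 3) :: AP]; D=∅⟩
step 4: ⟨S=[clo(λw. 6, ∅) :: 6]; E=∅; C=[AP :: (λp. 3) :: AP]; D=∅⟩
step 5: ⟨S=∅; E={w↦6}; C=[6]; D=[(∅, ∅, [(λp. 3) :: AP])]⟩
step 6: ⟨S=[6]; E={w↦6}; C=∅; D=[(∅, ∅, [(λp. 3) :: AP])]⟩
step 7: ⟨S=[6]; E=∅; C=[(λp. 3) :: AP]; D=∅⟩
step 8: ⟨S=[clo(λp. 3, ∅) :: 6]; E=∅; C=[AP]; D=∅⟩
step 9: ⟨S=∅; E={p↦6}; C=[3]; D=[(∅, ∅, ∅)]⟩
step 10: ⟨S=[3]; E={p↦6}; C=∅; D=[(∅, ∅, ∅)]⟩
step 11: ⟨S=[3]; E=∅; C=∅; D=∅⟩
→ final value 3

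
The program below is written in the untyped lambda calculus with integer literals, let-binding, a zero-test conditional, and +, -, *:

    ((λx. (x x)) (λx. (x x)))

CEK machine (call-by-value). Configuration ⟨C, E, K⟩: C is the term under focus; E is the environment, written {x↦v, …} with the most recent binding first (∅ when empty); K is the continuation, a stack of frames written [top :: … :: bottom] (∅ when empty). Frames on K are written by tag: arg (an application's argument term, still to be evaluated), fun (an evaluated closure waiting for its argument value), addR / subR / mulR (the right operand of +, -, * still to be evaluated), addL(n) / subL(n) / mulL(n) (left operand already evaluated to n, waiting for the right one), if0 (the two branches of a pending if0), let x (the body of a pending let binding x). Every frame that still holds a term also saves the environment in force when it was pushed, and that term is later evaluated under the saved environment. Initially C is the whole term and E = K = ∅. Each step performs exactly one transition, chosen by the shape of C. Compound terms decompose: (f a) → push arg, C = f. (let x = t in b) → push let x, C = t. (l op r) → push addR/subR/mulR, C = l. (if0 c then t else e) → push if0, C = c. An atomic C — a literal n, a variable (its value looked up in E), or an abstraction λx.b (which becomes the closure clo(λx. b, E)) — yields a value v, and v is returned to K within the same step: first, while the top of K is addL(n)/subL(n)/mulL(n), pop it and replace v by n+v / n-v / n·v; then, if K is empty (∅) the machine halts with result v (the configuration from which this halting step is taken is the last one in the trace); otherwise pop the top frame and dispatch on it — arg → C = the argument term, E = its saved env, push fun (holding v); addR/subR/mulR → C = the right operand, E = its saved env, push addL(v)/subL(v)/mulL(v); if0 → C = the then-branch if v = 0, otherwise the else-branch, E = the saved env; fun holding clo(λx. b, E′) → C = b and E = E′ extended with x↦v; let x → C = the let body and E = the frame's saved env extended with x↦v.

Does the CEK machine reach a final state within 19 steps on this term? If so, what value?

Answer: DIVERGES (no final state within 19 steps)

Derivation:
0. ⟨C=((λx. (x x)) (λx. (x x))); E=∅; K=∅⟩
1. ⟨C=(λx. (x x)); E=∅; K=[arg]⟩
2. ⟨C=(λx. (x x)); E=∅; K=[fun]⟩
3. ⟨C=(x x); E={x↦clo(λx. (x x), ∅)}; K=∅⟩
4. ⟨C=x; E={x↦clo(λx. (x x), ∅)}; K=[arg]⟩
5. ⟨C=x; E={x↦clo(λx. (x x), ∅)}; K=[fun]⟩
… configuration repeats with period 3 (steps 3–5 recur indefinitely) …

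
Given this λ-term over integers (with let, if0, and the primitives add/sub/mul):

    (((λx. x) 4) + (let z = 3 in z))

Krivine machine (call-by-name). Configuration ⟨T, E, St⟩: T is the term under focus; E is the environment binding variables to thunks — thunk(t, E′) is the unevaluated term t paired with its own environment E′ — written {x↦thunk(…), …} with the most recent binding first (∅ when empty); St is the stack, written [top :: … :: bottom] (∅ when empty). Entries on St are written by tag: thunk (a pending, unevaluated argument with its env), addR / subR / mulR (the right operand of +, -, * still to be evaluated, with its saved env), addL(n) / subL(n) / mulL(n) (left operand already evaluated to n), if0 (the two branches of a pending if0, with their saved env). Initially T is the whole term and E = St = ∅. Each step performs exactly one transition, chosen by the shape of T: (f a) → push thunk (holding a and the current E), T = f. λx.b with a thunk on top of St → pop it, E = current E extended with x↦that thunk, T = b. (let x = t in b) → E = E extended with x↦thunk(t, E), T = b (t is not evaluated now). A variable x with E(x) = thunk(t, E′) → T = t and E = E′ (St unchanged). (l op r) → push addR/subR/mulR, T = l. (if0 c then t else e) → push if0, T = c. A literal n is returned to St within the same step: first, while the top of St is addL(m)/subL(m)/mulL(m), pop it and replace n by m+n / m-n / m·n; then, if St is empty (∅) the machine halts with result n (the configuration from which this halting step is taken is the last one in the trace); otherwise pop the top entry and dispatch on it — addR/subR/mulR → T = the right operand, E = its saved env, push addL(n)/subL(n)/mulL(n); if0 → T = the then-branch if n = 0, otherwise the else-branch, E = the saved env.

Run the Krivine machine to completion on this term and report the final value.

Answer: 7

Execution trace:
t=0: <T=(((λx. x) 4) + (let z = 3 in z)), E=∅, St=∅>
t=1: <T=((λx. x) 4), E=∅, St=[addR]>
t=2: <T=(λx. x), E=∅, St=[thunk :: addR]>
t=3: <T=x, E={x↦thunk(4, ∅)}, St=[addR]>
t=4: <T=4, E=∅, St=[addR]>
t=5: <T=(let z = 3 in z), E=∅, St=[addL(4)]>
t=6: <T=z, E={z↦thunk(3, ∅)}, St=[addL(4)]>
t=7: <T=3, E=∅, St=[addL(4)]>
→ final value 7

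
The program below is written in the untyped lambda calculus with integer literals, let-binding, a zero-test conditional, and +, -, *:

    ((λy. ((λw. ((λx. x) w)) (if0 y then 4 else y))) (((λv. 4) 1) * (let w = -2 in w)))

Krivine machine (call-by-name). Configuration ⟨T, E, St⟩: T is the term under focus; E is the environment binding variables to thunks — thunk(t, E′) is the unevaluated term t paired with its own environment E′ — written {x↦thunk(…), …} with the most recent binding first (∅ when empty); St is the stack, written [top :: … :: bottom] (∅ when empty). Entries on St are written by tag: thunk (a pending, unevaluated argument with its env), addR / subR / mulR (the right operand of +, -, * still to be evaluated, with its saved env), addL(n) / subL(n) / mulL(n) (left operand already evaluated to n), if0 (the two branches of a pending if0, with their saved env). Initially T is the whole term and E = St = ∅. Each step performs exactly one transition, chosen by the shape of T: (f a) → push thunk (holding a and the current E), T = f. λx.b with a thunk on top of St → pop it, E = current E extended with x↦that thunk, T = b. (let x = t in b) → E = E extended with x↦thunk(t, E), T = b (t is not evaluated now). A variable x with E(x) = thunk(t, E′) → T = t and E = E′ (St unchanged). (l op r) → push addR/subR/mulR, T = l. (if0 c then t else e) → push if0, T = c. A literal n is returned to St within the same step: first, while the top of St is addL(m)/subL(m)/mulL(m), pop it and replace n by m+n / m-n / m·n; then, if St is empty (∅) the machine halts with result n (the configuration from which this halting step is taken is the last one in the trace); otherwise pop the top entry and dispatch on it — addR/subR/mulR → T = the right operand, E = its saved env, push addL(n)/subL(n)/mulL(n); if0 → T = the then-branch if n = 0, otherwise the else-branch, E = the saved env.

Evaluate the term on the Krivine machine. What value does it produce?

t=0: ⟨T=((λy. ((λw. ((λx. x) w)) (if0 y then 4 else y))) (((λv. 4) 1) * (let w = -2 in w))); E=∅; St=∅⟩
t=1: ⟨T=(λy. ((λw. ((λx. x) w)) (if0 y then 4 else y))); E=∅; St=[thunk]⟩
t=2: ⟨T=((λw. ((λx. x) w)) (if0 y then 4 else y)); E={y↦thunk((((λv. 4) 1) * (let w = -2 in w)), ∅)}; St=∅⟩
t=3: ⟨T=(λw. ((λx. x) w)); E={y↦thunk((((λv. 4) 1) * (let w = -2 in w)), ∅)}; St=[thunk]⟩
t=4: ⟨T=((λx. x) w); E={w↦thunk((if0 y then 4 else y), {y↦thunk((((λv. 4) 1) * (let w = -2 in w)), ∅)}), y↦thunk((((λv. 4) 1) * (let w = -2 in w)), ∅)}; St=∅⟩
t=5: ⟨T=(λx. x); E={w↦thunk((if0 y then 4 else y), {y↦thunk((((λv. 4) 1) * (let w = -2 in w)), ∅)}), y↦thunk((((λv. 4) 1) * (let w = -2 in w)), ∅)}; St=[thunk]⟩
t=6: ⟨T=x; E={x↦thunk(w, {w↦thunk((if0 y then 4 else y), {y↦thunk((((λv. 4) 1) * (let w = -2 in w)), ∅)}), y↦thunk((((λv. 4) 1) * (let w = -2 in w)), ∅)}), w↦thunk((if0 y then 4 else y), {y↦thunk((((λv. 4) 1) * (let w = -2 in w)), ∅)}), y↦thunk((((λv. 4) 1) * (let w = -2 in w)), ∅)}; St=∅⟩
t=7: ⟨T=w; E={w↦thunk((if0 y then 4 else y), {y↦thunk((((λv. 4) 1) * (let w = -2 in w)), ∅)}), y↦thunk((((λv. 4) 1) * (let w = -2 in w)), ∅)}; St=∅⟩
t=8: ⟨T=(if0 y then 4 else y); E={y↦thunk((((λv. 4) 1) * (let w = -2 in w)), ∅)}; St=∅⟩
t=9: ⟨T=y; E={y↦thunk((((λv. 4) 1) * (let w = -2 in w)), ∅)}; St=[if0]⟩
t=10: ⟨T=(((λv. 4) 1) * (let w = -2 in w)); E=∅; St=[if0]⟩
t=11: ⟨T=((λv. 4) 1); E=∅; St=[mulR :: if0]⟩
t=12: ⟨T=(λv. 4); E=∅; St=[thunk :: mulR :: if0]⟩
t=13: ⟨T=4; E={v↦thunk(1, ∅)}; St=[mulR :: if0]⟩
t=14: ⟨T=(let w = -2 in w); E=∅; St=[mulL(4) :: if0]⟩
t=15: ⟨T=w; E={w↦thunk(-2, ∅)}; St=[mulL(4) :: if0]⟩
t=16: ⟨T=-2; E=∅; St=[mulL(4) :: if0]⟩
t=17: ⟨T=y; E={y↦thunk((((λv. 4) 1) * (let w = -2 in w)), ∅)}; St=∅⟩
t=18: ⟨T=(((λv. 4) 1) * (let w = -2 in w)); E=∅; St=∅⟩
t=19: ⟨T=((λv. 4) 1); E=∅; St=[mulR]⟩
t=20: ⟨T=(λv. 4); E=∅; St=[thunk :: mulR]⟩
t=21: ⟨T=4; E={v↦thunk(1, ∅)}; St=[mulR]⟩
t=22: ⟨T=(let w = -2 in w); E=∅; St=[mulL(4)]⟩
t=23: ⟨T=w; E={w↦thunk(-2, ∅)}; St=[mulL(4)]⟩
t=24: ⟨T=-2; E=∅; St=[mulL(4)]⟩
→ final value -8

Answer: -8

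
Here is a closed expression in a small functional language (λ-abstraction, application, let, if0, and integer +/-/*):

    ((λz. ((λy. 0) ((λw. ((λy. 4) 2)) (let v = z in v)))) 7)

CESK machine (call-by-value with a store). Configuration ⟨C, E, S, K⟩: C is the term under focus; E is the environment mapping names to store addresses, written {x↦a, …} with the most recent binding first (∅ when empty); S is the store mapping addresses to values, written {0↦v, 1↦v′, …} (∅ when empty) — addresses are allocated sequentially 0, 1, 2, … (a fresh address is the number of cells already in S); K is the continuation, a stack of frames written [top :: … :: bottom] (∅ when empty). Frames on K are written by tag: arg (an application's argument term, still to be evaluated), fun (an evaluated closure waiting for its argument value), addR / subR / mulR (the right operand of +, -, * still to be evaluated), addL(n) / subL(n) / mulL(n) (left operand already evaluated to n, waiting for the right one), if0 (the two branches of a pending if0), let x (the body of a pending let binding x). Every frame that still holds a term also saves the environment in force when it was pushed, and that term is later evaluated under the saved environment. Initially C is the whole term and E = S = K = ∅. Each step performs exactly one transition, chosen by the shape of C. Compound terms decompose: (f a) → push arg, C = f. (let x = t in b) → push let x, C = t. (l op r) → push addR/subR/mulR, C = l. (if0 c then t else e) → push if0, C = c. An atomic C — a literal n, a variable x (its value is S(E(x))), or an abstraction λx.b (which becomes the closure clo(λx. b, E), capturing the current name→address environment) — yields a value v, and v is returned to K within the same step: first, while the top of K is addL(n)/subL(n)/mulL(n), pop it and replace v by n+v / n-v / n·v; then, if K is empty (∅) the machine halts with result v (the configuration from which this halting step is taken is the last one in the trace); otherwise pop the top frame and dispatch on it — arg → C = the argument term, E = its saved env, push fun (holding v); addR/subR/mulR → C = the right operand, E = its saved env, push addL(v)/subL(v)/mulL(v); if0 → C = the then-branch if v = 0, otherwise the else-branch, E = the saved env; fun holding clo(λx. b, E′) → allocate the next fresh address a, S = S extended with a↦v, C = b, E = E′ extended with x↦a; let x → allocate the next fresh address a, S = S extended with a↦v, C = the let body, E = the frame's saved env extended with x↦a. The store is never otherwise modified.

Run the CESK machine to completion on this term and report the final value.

Answer: 0

Execution trace:
step 0: <C=((λz. ((λy. 0) ((λw. ((λy. 4) 2)) (let v = z in v)))) 7), E=∅, S=∅, K=∅>
step 1: <C=(λz. ((λy. 0) ((λw. ((λy. 4) 2)) (let v = z in v)))), E=∅, S=∅, K=[arg]>
step 2: <C=7, E=∅, S=∅, K=[fun]>
step 3: <C=((λy. 0) ((λw. ((λy. 4) 2)) (let v = z in v))), E={z↦0}, S={0↦7}, K=∅>
step 4: <C=(λy. 0), E={z↦0}, S={0↦7}, K=[arg]>
step 5: <C=((λw. ((λy. 4) 2)) (let v = z in v)), E={z↦0}, S={0↦7}, K=[fun]>
step 6: <C=(λw. ((λy. 4) 2)), E={z↦0}, S={0↦7}, K=[arg :: fun]>
step 7: <C=(let v = z in v), E={z↦0}, S={0↦7}, K=[fun :: fun]>
step 8: <C=z, E={z↦0}, S={0↦7}, K=[let v :: fun :: fun]>
step 9: <C=v, E={v↦1, z↦0}, S={0↦7, 1↦7}, K=[fun :: fun]>
step 10: <C=((λy. 4) 2), E={w↦2, z↦0}, S={0↦7, 1↦7, 2↦7}, K=[fun]>
step 11: <C=(λy. 4), E={w↦2, z↦0}, S={0↦7, 1↦7, 2↦7}, K=[arg :: fun]>
step 12: <C=2, E={w↦2, z↦0}, S={0↦7, 1↦7, 2↦7}, K=[fun :: fun]>
step 13: <C=4, E={y↦3, w↦2, z↦0}, S={0↦7, 1↦7, 2↦7, 3↦2}, K=[fun]>
step 14: <C=0, E={y↦4, z↦0}, S={0↦7, 1↦7, 2↦7, 3↦2, 4↦4}, K=∅>
→ final value 0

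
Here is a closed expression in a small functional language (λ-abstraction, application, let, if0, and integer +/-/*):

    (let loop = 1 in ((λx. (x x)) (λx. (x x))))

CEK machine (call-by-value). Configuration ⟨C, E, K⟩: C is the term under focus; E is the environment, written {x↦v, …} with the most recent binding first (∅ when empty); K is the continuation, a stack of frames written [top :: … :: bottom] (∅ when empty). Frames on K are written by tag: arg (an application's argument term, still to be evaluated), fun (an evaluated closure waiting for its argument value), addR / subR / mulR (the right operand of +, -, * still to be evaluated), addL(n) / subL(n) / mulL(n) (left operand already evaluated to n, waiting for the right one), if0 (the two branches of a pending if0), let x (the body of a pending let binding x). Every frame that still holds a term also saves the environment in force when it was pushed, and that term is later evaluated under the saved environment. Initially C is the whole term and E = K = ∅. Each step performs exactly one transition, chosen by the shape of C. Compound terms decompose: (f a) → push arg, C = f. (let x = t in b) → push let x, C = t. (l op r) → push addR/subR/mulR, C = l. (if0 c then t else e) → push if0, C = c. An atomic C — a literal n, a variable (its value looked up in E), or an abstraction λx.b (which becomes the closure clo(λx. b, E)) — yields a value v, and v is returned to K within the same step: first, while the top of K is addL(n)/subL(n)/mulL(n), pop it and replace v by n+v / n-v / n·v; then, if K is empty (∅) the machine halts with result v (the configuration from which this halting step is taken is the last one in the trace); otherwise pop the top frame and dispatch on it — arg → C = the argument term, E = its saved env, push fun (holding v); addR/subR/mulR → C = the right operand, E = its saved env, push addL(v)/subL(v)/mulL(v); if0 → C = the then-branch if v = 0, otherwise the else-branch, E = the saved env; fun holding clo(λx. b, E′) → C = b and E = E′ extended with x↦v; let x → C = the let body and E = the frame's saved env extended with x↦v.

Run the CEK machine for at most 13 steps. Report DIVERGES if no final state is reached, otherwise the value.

Answer: DIVERGES (no final state within 13 steps)

Execution trace:
t=0: ⟨C=(let loop = 1 in ((λx. (x x)) (λx. (x x)))); E=∅; K=∅⟩
t=1: ⟨C=1; E=∅; K=[let loop]⟩
t=2: ⟨C=((λx. (x x)) (λx. (x x))); E={loop↦1}; K=∅⟩
t=3: ⟨C=(λx. (x x)); E={loop↦1}; K=[arg]⟩
t=4: ⟨C=(λx. (x x)); E={loop↦1}; K=[fun]⟩
t=5: ⟨C=(x x); E={x↦clo(λx. (x x), {loop↦1}), loop↦1}; K=∅⟩
t=6: ⟨C=x; E={x↦clo(λx. (x x), {loop↦1}), loop↦1}; K=[arg]⟩
t=7: ⟨C=x; E={x↦clo(λx. (x x), {loop↦1}), loop↦1}; K=[fun]⟩
… configuration repeats with period 3 (steps 5–7 recur indefinitely) …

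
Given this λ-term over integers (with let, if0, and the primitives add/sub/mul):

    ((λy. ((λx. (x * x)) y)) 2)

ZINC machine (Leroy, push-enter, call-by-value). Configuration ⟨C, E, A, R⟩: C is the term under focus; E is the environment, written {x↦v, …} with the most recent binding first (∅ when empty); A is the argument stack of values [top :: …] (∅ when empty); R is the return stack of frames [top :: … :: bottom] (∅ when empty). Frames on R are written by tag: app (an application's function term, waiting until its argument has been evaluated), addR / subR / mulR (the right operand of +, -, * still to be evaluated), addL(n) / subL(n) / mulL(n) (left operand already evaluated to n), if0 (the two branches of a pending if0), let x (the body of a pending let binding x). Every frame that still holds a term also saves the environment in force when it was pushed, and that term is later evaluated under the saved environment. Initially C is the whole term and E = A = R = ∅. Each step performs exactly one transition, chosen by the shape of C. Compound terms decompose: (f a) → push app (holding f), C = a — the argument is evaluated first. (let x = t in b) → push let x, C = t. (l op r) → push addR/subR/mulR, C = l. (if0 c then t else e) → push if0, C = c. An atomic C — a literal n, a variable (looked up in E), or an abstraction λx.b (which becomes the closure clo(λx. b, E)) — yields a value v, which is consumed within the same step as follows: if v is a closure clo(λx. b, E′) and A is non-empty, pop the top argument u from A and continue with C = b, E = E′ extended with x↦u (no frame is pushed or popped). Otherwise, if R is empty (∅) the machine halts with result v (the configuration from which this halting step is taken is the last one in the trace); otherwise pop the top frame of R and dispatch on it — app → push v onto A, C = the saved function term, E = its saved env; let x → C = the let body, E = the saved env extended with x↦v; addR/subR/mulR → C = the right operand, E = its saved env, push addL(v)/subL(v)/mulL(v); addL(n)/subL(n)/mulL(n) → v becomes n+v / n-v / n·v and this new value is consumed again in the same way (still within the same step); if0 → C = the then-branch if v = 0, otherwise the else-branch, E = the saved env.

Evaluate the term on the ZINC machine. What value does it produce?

[0] [C=((λy. ((λx. (x * x)) y)) 2) | E=∅ | A=∅ | R=∅]
[1] [C=2 | E=∅ | A=∅ | R=[app]]
[2] [C=(λy. ((λx. (x * x)) y)) | E=∅ | A=[2] | R=∅]
[3] [C=((λx. (x * x)) y) | E={y↦2} | A=∅ | R=∅]
[4] [C=y | E={y↦2} | A=∅ | R=[app]]
[5] [C=(λx. (x * x)) | E={y↦2} | A=[2] | R=∅]
[6] [C=(x * x) | E={x↦2, y↦2} | A=∅ | R=∅]
[7] [C=x | E={x↦2, y↦2} | A=∅ | R=[mulR]]
[8] [C=x | E={x↦2, y↦2} | A=∅ | R=[mulL(2)]]
→ final value 4

Answer: 4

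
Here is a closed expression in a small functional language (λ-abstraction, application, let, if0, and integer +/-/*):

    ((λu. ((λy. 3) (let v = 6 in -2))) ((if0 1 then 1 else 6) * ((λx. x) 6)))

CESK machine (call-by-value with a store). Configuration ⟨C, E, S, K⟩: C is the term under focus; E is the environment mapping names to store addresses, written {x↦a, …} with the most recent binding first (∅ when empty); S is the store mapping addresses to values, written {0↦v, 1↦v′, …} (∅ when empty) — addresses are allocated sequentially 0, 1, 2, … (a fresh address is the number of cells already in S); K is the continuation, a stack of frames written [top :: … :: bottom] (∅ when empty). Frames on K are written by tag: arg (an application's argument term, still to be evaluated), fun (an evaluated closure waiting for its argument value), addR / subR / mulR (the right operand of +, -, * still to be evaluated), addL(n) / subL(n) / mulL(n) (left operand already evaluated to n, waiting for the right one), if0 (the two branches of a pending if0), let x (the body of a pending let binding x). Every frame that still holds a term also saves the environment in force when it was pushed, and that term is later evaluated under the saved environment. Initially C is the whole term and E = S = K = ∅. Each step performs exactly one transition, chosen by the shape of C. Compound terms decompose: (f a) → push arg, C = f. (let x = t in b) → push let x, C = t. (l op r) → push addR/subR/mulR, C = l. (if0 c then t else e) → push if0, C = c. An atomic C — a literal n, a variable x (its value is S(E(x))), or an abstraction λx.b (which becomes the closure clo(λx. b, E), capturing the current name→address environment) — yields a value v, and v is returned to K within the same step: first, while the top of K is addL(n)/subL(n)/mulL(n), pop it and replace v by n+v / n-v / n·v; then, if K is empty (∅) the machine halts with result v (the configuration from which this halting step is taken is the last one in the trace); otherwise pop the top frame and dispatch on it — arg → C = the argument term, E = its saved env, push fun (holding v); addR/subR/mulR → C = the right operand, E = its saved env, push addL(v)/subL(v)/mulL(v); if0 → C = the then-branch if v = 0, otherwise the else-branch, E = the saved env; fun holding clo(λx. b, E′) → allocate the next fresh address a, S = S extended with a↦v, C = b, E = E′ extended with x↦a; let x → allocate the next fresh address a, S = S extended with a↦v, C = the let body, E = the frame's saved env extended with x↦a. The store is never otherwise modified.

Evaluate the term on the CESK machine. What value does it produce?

Answer: 3

Derivation:
t=0: <C=((λu. ((λy. 3) (let v = 6 in -2))) ((if0 1 then 1 else 6) * ((λx. x) 6))), E=∅, S=∅, K=∅>
t=1: <C=(λu. ((λy. 3) (let v = 6 in -2))), E=∅, S=∅, K=[arg]>
t=2: <C=((if0 1 then 1 else 6) * ((λx. x) 6)), E=∅, S=∅, K=[fun]>
t=3: <C=(if0 1 then 1 else 6), E=∅, S=∅, K=[mulR :: fun]>
t=4: <C=1, E=∅, S=∅, K=[if0 :: mulR :: fun]>
t=5: <C=6, E=∅, S=∅, K=[mulR :: fun]>
t=6: <C=((λx. x) 6), E=∅, S=∅, K=[mulL(6) :: fun]>
t=7: <C=(λx. x), E=∅, S=∅, K=[arg :: mulL(6) :: fun]>
t=8: <C=6, E=∅, S=∅, K=[fun :: mulL(6) :: fun]>
t=9: <C=x, E={x↦0}, S={0↦6}, K=[mulL(6) :: fun]>
t=10: <C=((λy. 3) (let v = 6 in -2)), E={u↦1}, S={0↦6, 1↦36}, K=∅>
t=11: <C=(λy. 3), E={u↦1}, S={0↦6, 1↦36}, K=[arg]>
t=12: <C=(let v = 6 in -2), E={u↦1}, S={0↦6, 1↦36}, K=[fun]>
t=13: <C=6, E={u↦1}, S={0↦6, 1↦36}, K=[let v :: fun]>
t=14: <C=-2, E={v↦2, u↦1}, S={0↦6, 1↦36, 2↦6}, K=[fun]>
t=15: <C=3, E={y↦3, u↦1}, S={0↦6, 1↦36, 2↦6, 3↦-2}, K=∅>
→ final value 3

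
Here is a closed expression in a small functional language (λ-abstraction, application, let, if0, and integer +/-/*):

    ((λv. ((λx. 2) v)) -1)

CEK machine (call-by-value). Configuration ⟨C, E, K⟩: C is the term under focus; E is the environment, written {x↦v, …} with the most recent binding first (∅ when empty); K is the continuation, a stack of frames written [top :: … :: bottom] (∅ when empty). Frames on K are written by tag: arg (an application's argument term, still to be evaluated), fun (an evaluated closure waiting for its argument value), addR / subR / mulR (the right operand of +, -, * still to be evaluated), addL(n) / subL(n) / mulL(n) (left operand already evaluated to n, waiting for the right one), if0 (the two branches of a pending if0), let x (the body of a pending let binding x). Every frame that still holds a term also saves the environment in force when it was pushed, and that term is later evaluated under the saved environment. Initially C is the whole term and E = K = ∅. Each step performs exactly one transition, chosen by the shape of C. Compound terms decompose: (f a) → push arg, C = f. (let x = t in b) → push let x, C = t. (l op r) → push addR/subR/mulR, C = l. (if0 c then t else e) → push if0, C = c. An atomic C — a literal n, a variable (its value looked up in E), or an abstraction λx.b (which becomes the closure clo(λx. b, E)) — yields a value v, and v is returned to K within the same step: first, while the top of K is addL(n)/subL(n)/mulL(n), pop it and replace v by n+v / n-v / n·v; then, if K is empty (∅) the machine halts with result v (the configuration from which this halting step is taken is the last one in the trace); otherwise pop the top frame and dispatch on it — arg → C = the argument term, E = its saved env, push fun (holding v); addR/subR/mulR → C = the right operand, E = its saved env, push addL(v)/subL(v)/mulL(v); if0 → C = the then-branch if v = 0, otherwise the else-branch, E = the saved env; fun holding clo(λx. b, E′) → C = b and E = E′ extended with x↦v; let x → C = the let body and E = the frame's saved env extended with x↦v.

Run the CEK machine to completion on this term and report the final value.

Answer: 2

Derivation:
step 0: <C=((λv. ((λx. 2) v)) -1), E=∅, K=∅>
step 1: <C=(λv. ((λx. 2) v)), E=∅, K=[arg]>
step 2: <C=-1, E=∅, K=[fun]>
step 3: <C=((λx. 2) v), E={v↦-1}, K=∅>
step 4: <C=(λx. 2), E={v↦-1}, K=[arg]>
step 5: <C=v, E={v↦-1}, K=[fun]>
step 6: <C=2, E={x↦-1, v↦-1}, K=∅>
→ final value 2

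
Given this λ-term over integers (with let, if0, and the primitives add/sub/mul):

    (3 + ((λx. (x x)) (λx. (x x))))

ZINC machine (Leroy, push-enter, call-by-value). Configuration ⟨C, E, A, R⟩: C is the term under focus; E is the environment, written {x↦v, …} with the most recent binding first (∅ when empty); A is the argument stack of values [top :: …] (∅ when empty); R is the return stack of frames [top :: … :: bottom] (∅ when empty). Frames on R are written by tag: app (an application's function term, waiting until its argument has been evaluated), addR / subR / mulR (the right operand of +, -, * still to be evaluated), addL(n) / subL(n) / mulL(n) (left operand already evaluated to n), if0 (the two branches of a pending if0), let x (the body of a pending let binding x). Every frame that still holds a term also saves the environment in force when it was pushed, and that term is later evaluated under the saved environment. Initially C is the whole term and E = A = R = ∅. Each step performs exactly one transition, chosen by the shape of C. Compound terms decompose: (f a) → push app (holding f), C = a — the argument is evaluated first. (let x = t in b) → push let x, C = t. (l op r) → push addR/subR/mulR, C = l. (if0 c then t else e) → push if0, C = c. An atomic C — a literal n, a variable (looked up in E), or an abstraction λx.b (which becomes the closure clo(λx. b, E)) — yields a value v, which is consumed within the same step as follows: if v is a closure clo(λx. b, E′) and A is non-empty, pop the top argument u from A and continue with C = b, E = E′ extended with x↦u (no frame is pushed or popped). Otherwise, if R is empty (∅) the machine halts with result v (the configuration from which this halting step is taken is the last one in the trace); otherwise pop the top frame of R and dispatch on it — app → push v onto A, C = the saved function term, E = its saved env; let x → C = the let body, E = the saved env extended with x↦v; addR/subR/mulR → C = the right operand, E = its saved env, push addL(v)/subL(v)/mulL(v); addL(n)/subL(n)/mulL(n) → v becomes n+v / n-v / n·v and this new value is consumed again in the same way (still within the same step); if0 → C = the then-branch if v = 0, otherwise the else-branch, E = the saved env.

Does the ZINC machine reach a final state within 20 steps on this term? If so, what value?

Answer: DIVERGES (no final state within 20 steps)

Machine steps:
t=0: <C=(3 + ((λx. (x x)) (λx. (x x)))), E=∅, A=∅, R=∅>
t=1: <C=3, E=∅, A=∅, R=[addR]>
t=2: <C=((λx. (x x)) (λx. (x x))), E=∅, A=∅, R=[addL(3)]>
t=3: <C=(λx. (x x)), E=∅, A=∅, R=[app :: addL(3)]>
t=4: <C=(λx. (x x)), E=∅, A=[clo(λx. (x x), ∅)], R=[addL(3)]>
t=5: <C=(x x), E={x↦clo(λx. (x x), ∅)}, A=∅, R=[addL(3)]>
t=6: <C=x, E={x↦clo(λx. (x x), ∅)}, A=∅, R=[app :: addL(3)]>
t=7: <C=x, E={x↦clo(λx. (x x), ∅)}, A=[clo(λx. (x x), ∅)], R=[addL(3)]>
… configuration repeats with period 3 (steps 5–7 recur indefinitely) …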